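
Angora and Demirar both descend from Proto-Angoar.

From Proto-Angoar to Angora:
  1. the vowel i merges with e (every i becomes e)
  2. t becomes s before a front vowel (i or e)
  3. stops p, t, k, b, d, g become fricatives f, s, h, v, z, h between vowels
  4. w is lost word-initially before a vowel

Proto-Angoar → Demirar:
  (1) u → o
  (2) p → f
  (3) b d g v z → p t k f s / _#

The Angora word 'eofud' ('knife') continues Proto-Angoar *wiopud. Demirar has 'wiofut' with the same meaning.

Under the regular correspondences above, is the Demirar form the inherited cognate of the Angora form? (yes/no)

no

Derive the expected Demirar reflex of *wiopud:
Demirar: *wiopud
  wiopud → wiopod   [vowel merger]
  wiopod → wiofod   [unconditioned shift]
  wiofod → wiofot   [final devoicing]
  giving Demirar wiofot.
The regular Demirar reflex would be 'wiofot', but the attested form is 'wiofut'. The correspondence is irregular, so they are not cognates (the Demirar form has a different source).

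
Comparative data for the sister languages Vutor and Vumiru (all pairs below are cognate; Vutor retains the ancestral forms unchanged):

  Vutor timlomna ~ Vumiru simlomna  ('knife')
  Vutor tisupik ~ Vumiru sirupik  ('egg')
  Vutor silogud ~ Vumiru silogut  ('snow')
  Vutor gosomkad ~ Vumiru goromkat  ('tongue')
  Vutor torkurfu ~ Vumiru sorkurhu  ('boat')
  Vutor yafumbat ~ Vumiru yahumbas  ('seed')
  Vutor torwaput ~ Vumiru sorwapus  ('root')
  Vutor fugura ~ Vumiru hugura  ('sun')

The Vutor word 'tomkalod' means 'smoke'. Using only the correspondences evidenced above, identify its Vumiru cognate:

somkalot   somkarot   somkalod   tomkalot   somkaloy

somkalot

torkurfu ~ sorkurhu, torwaput ~ sorwapus — Vutor t corresponds to Vumiru s word-initially before a back vowel.
silogud ~ silogut, gosomkad ~ goromkat — Vutor d corresponds to Vumiru t word-finally.
Applying these to Vutor 'tomkalod':
  tomkalod → somkalod   (t→s word-initially before a back vowel)
  somkalod → somkalot   (d→t word-finally)
So the Vumiru cognate is 'somkalot'.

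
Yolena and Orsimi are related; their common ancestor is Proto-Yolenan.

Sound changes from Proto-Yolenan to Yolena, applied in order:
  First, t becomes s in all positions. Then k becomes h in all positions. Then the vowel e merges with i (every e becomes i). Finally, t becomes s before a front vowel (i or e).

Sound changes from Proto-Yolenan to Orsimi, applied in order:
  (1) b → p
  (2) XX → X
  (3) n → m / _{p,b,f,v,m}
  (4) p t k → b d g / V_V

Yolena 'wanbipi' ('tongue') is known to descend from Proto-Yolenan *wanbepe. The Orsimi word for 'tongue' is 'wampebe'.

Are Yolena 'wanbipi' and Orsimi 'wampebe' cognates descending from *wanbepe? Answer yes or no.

Derive the expected Orsimi reflex of *wanbepe:
Orsimi: *wanbepe
  wanbepe → wanpepe   [unconditioned shift]
  wanpepe (rule 2 does not apply)
  wanpepe → wampepe   [nasal place assimilation]
  wampepe → wampebe   [intervocalic voicing]
  giving Orsimi wampebe.
Orsimi 'wampebe' matches the regular reflex exactly, so the pair is cognate.

yes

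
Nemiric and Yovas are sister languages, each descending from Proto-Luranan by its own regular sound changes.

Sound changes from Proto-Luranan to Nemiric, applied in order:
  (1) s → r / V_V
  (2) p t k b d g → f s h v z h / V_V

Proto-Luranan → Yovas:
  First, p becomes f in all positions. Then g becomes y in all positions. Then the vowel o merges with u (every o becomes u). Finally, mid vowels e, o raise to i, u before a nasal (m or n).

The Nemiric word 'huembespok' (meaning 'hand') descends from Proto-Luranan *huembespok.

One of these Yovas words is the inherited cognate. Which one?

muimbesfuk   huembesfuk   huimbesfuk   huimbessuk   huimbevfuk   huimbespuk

Yovas: start from *huembespok.
  rule 1 (unconditioned shift): huembespok → huembesfok
  rule 2: no change — huembesfok
  rule 3 (vowel merger): huembesfok → huembesfuk
  rule 4 (pre-nasal raising): huembesfuk → huimbesfuk
  ⇒ Yovas huimbesfuk

huimbesfuk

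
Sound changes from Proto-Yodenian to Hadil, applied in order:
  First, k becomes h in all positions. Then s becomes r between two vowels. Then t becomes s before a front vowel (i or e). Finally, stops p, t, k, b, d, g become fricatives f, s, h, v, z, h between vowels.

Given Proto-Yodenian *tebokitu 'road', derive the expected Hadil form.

sevohisu

Hadil: *tebokitu
  tebokitu → tebohitu   [unconditioned shift]
  tebohitu (rule 2 does not apply)
  tebohitu → sebohitu   [palatalisation]
  sebohitu → sevohisu   [intervocalic lenition]
  giving Hadil sevohisu.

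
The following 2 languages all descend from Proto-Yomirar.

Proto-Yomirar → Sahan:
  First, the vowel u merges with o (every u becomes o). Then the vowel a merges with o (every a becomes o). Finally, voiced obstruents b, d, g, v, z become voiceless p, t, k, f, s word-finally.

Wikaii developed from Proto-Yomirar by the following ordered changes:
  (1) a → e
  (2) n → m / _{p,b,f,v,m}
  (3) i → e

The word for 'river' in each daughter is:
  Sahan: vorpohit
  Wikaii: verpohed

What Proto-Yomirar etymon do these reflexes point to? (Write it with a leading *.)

Position 7: Sahan has i, Wikaii has e. Sahan preserves i here (none of its changes turn any other segment into i), so the proto-segment is *i.
Position 2: Sahan has o, Wikaii has e. Taking the neighbouring segments as reconstructed: Sahan o could go back to *a or *o or *u; Wikaii e could go back to *a or *e or *i — the one source consistent with every daughter is *a.
Verify the candidate proto-form against each daughter:
Sahan: start from *varpohid.
  rule 1: no change — varpohid
  rule 2 (vowel merger): varpohid → vorpohid
  rule 3 (final devoicing): vorpohid → vorpohit
  ⇒ Sahan vorpohit
Wikaii: start from *varpohid.
  rule 1 (vowel merger): varpohid → verpohid
  rule 2: no change — verpohid
  rule 3 (vowel merger): verpohid → verpohed
  ⇒ Wikaii verpohed
No other proto-form is consistent with every reflex, so the reconstruction is *varpohid.

*varpohid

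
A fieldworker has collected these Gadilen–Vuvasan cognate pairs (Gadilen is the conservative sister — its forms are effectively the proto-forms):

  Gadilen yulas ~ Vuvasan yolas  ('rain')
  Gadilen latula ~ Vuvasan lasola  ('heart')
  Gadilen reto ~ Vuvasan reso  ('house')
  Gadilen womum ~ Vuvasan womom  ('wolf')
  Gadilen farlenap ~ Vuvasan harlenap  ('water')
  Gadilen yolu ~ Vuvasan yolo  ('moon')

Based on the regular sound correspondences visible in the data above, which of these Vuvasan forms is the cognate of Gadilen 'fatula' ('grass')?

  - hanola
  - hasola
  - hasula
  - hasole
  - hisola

hasola

farlenap ~ harlenap — Gadilen f corresponds to Vuvasan h word-initially before a back vowel.
latula ~ lasola — Gadilen t corresponds to Vuvasan s between vowels (before a back vowel).
yulas ~ yolas, latula ~ lasola — Gadilen u corresponds to Vuvasan o after a consonant, before a consonant other than r, m, n, p, b, f, v.
Applying these to Gadilen 'fatula':
  fatula → hatula   (f→h word-initially before a back vowel)
  hatula → hasula   (t→s between vowels (before a back vowel))
  hasula → hasola   (u→o after a consonant, before a consonant other than r, m, n, p, b, f, v)
So the Vuvasan cognate is 'hasola'.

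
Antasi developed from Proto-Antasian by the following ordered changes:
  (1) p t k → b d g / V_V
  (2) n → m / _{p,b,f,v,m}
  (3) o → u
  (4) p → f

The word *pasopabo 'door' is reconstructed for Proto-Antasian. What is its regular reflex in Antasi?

fasubabu

Antasi: *pasopabo
  pasopabo → pasobabo   [intervocalic voicing]
  pasobabo (rule 2 does not apply)
  pasobabo → pasubabu   [vowel merger]
  pasubabu → fasubabu   [unconditioned shift]
  giving Antasi fasubabu.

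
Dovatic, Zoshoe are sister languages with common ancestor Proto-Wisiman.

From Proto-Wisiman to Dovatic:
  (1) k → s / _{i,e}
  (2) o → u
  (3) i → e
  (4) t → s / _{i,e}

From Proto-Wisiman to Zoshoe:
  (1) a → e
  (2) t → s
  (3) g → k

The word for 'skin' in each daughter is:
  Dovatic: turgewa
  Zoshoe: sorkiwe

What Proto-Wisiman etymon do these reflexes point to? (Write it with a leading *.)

*torgiwa

Position 1: Dovatic has t, Zoshoe has s. Dovatic preserves t here (none of its changes turn any other segment into t), so the proto-segment is *t.
Position 4: Dovatic has g, Zoshoe has k. Dovatic preserves g here (none of its changes turn any other segment into g), so the proto-segment is *g.
Verify the candidate proto-form against each daughter:
Dovatic: start from *torgiwa.
  rule 1: no change — torgiwa
  rule 2 (vowel merger): torgiwa → turgiwa
  rule 3 (vowel merger): turgiwa → turgewa
  rule 4: no change — turgewa
  ⇒ Dovatic turgewa
Zoshoe: *torgiwa > torgiwe > sorgiwe > sorkiwe  (by vowel merger, unconditioned shift, unconditioned shift)
Only *torgiwa yields all of Dovatic turgewa, Zoshoe sorkiwe.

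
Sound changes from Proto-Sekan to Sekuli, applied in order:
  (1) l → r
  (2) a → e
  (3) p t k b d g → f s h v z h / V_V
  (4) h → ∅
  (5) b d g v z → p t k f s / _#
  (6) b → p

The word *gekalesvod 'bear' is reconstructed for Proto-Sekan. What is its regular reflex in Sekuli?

Sekuli: start from *gekalesvod.
  rule 1 (unconditioned shift): gekalesvod → gekaresvod
  rule 2 (vowel merger): gekaresvod → gekeresvod
  rule 3 (intervocalic lenition): gekeresvod → geheresvod
  rule 4 (h-loss): geheresvod → geeresvod
  rule 5 (final devoicing): geeresvod → geeresvot
  rule 6: no change — geeresvot
  ⇒ Sekuli geeresvot

geeresvot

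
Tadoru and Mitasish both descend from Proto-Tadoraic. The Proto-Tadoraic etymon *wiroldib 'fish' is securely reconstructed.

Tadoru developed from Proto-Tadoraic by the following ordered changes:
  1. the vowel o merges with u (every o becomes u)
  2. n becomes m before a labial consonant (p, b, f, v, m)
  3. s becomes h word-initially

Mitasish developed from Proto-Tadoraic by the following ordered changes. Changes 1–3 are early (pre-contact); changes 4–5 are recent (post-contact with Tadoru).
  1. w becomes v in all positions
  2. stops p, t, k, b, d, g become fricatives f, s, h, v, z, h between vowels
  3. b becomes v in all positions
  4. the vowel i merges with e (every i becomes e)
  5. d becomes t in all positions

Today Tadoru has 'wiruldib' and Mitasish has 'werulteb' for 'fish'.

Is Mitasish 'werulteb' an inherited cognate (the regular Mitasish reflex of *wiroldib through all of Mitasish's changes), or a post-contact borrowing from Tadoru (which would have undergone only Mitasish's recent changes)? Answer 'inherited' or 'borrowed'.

If inherited, *wiroldib would pass through all of Mitasish's changes:
Mitasish: *wiroldib
  wiroldib → viroldib   [unconditioned shift]
  viroldib (rule 2 does not apply)
  viroldib → viroldiv   [unconditioned shift]
  viroldiv → veroldev   [vowel merger]
  veroldev → veroltev   [unconditioned shift]
  giving Mitasish veroltev.
If borrowed from Tadoru 'wiruldib' after the early changes, it would undergo only the recent ones:
  rule 4 (vowel merger): wiruldib → weruldeb
  rule 5 (unconditioned shift): weruldeb → werulteb
  ⇒ as a loan: werulteb
Mitasish 'werulteb' matches the loan outcome 'werulteb', not the inherited 'veroltev' — it skipped the early Mitasish changes, so it was borrowed from Tadoru.

borrowed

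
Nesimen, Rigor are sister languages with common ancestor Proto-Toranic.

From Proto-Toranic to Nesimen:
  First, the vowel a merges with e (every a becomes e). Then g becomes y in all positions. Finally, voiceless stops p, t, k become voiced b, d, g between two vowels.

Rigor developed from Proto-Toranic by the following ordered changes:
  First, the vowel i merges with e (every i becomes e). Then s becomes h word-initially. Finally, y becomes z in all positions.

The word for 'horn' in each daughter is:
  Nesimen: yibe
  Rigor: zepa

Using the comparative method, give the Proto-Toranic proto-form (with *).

*yipa

Position 3: Nesimen has b, Rigor has p. Rigor preserves p here (none of its changes turn any other segment into p), so the proto-segment is *p.
Position 4: Nesimen has e, Rigor has a. Rigor preserves a here (none of its changes turn any other segment into a), so the proto-segment is *a.
This points to *yipa. Verify forward in each daughter:
Nesimen: start from *yipa.
  rule 1 (vowel merger): yipa → yipe
  rule 2: no change — yipe
  rule 3 (intervocalic voicing): yipe → yibe
  ⇒ Nesimen yibe
Rigor: start from *yipa.
  rule 1 (vowel merger): yipa → yepa
  rule 2: no change — yepa
  rule 3 (unconditioned shift): yepa → zepa
  ⇒ Rigor zepa
No other proto-form is consistent with every reflex, so the reconstruction is *yipa.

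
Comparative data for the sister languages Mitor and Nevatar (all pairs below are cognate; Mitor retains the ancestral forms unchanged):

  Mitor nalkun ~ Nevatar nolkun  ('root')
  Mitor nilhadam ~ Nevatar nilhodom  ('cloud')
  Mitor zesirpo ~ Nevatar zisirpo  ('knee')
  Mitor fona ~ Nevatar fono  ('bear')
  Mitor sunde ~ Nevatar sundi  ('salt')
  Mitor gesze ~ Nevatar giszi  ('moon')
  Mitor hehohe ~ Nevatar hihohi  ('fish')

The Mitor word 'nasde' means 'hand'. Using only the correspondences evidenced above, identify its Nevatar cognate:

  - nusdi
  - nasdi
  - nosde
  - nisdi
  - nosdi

nosdi

nalkun ~ nolkun, nilhadam ~ nilhodom — Mitor a corresponds to Nevatar o after a consonant, before a consonant other than r, m, n, p, b, f, v.
sunde ~ sundi, gesze ~ giszi — Mitor e corresponds to Nevatar i word-finally.
Applying these to Mitor 'nasde':
  nasde → nosde   (a→o after a consonant, before a consonant other than r, m, n, p, b, f, v)
  nosde → nosdi   (e→i word-finally)
So the Nevatar cognate is 'nosdi'.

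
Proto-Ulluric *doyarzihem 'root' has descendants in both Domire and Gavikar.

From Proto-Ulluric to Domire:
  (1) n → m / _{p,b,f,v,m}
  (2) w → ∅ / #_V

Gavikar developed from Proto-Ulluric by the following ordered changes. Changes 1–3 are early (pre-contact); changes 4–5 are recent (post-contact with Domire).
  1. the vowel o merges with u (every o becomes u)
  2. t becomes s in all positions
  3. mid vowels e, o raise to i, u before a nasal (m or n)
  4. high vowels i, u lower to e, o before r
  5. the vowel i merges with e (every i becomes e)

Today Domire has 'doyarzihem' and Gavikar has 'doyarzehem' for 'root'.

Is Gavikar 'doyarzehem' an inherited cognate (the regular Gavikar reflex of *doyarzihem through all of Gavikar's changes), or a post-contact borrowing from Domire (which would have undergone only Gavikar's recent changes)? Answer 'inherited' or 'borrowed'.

borrowed

If inherited, *doyarzihem would pass through all of Gavikar's changes:
Gavikar: *doyarzihem > duyarzihem > duyarzihim > duyarzehem  (by vowel merger, pre-nasal raising, vowel merger)
If borrowed from Domire 'doyarzihem' after the early changes, it would undergo only the recent ones:
  rule 4 (pre-rhotic lowering): no change (doyarzihem)
  rule 5 (vowel merger): doyarzihem → doyarzehem
  ⇒ as a loan: doyarzehem
Gavikar 'doyarzehem' matches the loan outcome 'doyarzehem', not the inherited 'duyarzehem' — it skipped the early Gavikar changes, so it was borrowed from Domire.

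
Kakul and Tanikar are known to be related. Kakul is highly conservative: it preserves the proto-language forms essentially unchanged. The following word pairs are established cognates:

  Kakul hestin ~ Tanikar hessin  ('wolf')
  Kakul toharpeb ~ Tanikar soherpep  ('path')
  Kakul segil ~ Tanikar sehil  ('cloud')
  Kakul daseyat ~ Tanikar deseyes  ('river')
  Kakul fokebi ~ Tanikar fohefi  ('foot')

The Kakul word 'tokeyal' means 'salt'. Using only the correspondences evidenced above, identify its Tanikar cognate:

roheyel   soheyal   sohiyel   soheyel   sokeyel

toharpeb ~ soherpep — Kakul t corresponds to Tanikar s word-initially before a back vowel.
fokebi ~ fohefi — Kakul k corresponds to Tanikar h between vowels (before a front vowel).
daseyat ~ deseyes — Kakul a corresponds to Tanikar e after a consonant, before a consonant other than r, m, n, p, b, f, v.
Applying these to Kakul 'tokeyal':
  tokeyal → sokeyal   (t→s word-initially before a back vowel)
  sokeyal → soheyal   (k→h between vowels (before a front vowel))
  soheyal → soheyel   (a→e after a consonant, before a consonant other than r, m, n, p, b, f, v)
So the Tanikar cognate is 'soheyel'.

soheyel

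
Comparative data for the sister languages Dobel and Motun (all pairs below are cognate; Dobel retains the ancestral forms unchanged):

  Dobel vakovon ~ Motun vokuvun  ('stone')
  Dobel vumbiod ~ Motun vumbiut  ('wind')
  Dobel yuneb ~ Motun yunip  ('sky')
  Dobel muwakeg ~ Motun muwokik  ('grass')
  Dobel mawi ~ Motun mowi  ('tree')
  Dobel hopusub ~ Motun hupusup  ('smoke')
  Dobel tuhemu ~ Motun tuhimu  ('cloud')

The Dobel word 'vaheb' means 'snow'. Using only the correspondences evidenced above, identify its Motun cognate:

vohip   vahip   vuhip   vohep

vohip

vakovon ~ vokuvun, muwakeg ~ muwokik — Dobel a corresponds to Motun o after a consonant, before a consonant other than r, m, n, p, b, f, v.
yuneb ~ yunip — Dobel e corresponds to Motun i after a consonant, before a labial obstruent.
yuneb ~ yunip, hopusub ~ hupusup — Dobel b corresponds to Motun p word-finally.
Applying these to Dobel 'vaheb':
  vaheb → voheb   (a→o after a consonant, before a consonant other than r, m, n, p, b, f, v)
  voheb → vohib   (e→i after a consonant, before a labial obstruent)
  vohib → vohip   (b→p word-finally)
So the Motun cognate is 'vohip'.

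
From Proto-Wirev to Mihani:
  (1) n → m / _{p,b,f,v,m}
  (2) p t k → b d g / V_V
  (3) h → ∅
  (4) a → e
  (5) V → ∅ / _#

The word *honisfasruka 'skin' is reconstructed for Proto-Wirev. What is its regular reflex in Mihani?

Mihani: start from *honisfasruka.
  rule 1: no change — honisfasruka
  rule 2 (intervocalic voicing): honisfasruka → honisfasruga
  rule 3 (h-loss): honisfasruga → onisfasruga
  rule 4 (vowel merger): onisfasruga → onisfesruge
  rule 5 (apocope): onisfesruge → onisfesrug
  ⇒ Mihani onisfesrug

onisfesrug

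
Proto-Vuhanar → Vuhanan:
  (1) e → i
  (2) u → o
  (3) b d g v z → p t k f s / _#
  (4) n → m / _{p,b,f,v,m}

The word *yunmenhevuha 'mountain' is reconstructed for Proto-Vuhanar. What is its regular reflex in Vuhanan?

Vuhanan: start from *yunmenhevuha.
  rule 1 (vowel merger): yunmenhevuha → yunminhivuha
  rule 2 (vowel merger): yunminhivuha → yonminhivoha
  rule 3: no change — yonminhivoha
  rule 4 (nasal place assimilation): yonminhivoha → yomminhivoha
  ⇒ Vuhanan yomminhivoha

yomminhivoha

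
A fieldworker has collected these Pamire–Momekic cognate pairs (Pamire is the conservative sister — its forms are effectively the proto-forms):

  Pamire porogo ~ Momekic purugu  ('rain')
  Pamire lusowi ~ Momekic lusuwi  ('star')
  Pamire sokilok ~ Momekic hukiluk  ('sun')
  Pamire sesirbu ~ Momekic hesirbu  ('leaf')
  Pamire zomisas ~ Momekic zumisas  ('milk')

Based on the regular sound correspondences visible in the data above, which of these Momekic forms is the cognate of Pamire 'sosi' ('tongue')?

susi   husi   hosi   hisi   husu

husi

sokilok ~ hukiluk — Pamire s corresponds to Momekic h word-initially before a back vowel.
porogo ~ purugu, lusowi ~ lusuwi — Pamire o corresponds to Momekic u after a consonant, before a consonant other than r, m, n, p, b, f, v.
Applying these to Pamire 'sosi':
  sosi → hosi   (s→h word-initially before a back vowel)
  hosi → husi   (o→u after a consonant, before a consonant other than r, m, n, p, b, f, v)
So the Momekic cognate is 'husi'.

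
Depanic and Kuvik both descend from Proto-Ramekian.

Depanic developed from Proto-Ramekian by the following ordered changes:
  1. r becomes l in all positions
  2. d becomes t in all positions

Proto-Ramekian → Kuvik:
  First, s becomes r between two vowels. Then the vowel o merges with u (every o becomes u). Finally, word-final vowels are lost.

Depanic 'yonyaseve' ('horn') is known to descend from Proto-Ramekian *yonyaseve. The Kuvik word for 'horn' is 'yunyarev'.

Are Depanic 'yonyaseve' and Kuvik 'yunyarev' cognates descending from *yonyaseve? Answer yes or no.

yes

Derive the expected Kuvik reflex of *yonyaseve:
Kuvik: *yonyaseve
  yonyaseve → yonyareve   [rhotacism]
  yonyareve → yunyareve   [vowel merger]
  yunyareve → yunyarev   [apocope]
  giving Kuvik yunyarev.
Kuvik 'yunyarev' matches the regular reflex exactly, so the pair is cognate.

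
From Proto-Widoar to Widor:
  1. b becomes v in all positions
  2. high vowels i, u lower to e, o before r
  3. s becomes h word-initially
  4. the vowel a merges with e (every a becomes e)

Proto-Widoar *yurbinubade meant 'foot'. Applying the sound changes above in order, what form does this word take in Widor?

Widor: start from *yurbinubade.
  rule 1 (unconditioned shift): yurbinubade → yurvinuvade
  rule 2 (pre-rhotic lowering): yurvinuvade → yorvinuvade
  rule 3: no change — yorvinuvade
  rule 4 (vowel merger): yorvinuvade → yorvinuvede
  ⇒ Widor yorvinuvede

yorvinuvede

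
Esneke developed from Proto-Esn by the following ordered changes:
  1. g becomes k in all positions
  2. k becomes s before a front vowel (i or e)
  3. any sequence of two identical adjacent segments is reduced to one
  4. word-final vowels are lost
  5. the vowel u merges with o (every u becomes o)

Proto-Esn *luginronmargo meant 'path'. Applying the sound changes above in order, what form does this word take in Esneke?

losinronmark

Esneke: *luginronmargo > lukinronmarko > lusinronmarko > lusinronmark > losinronmark  (by unconditioned shift, palatalisation, apocope, vowel merger)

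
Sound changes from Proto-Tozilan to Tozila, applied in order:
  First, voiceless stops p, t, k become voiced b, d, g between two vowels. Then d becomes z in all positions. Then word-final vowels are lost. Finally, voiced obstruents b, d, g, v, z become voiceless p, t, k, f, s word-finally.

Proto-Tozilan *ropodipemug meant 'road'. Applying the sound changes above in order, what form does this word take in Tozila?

robozibemuk

Tozila: *ropodipemug
  ropodipemug → robodibemug   [intervocalic voicing]
  robodibemug → robozibemug   [unconditioned shift]
  robozibemug (rule 3 does not apply)
  robozibemug → robozibemuk   [final devoicing]
  giving Tozila robozibemuk.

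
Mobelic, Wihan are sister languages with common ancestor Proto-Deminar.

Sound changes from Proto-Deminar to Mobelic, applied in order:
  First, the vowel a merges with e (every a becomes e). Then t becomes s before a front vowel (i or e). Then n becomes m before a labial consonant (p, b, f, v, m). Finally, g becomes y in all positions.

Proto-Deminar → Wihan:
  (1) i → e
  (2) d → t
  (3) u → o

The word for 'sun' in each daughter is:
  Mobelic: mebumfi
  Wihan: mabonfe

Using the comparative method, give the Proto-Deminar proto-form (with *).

*mabunfi

Position 7: Mobelic has i, Wihan has e. Mobelic preserves i here (none of its changes turn any other segment into i), so the proto-segment is *i.
Position 4: Mobelic has u, Wihan has o. Mobelic preserves u here (none of its changes turn any other segment into u), so the proto-segment is *u.
This points to *mabunfi. Verify forward in each daughter:
Mobelic: *mabunfi > mebunfi > mebumfi  (by vowel merger, nasal place assimilation)
Wihan: *mabunfi
  mabunfi → mabunfe   [vowel merger]
  mabunfe (rule 2 does not apply)
  mabunfe → mabonfe   [vowel merger]
  giving Wihan mabonfe.
*mabunfi is the unique common source.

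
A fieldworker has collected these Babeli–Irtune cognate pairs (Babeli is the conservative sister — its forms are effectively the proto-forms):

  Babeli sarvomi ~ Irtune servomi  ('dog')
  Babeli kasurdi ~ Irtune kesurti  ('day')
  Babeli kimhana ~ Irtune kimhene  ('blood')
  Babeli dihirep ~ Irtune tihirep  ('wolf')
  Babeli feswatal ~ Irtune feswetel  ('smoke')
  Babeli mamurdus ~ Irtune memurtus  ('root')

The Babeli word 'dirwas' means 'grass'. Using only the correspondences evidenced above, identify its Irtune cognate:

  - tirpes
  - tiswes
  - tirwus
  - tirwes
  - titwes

dihirep ~ tihirep — Babeli d corresponds to Irtune t word-initially before a front vowel.
kasurdi ~ kesurti, feswatal ~ feswetel — Babeli a corresponds to Irtune e after a consonant, before a consonant other than r, m, n, p, b, f, v.
Applying these to Babeli 'dirwas':
  dirwas → tirwas   (d→t word-initially before a front vowel)
  tirwas → tirwes   (a→e after a consonant, before a consonant other than r, m, n, p, b, f, v)
So the Irtune cognate is 'tirwes'.

tirwes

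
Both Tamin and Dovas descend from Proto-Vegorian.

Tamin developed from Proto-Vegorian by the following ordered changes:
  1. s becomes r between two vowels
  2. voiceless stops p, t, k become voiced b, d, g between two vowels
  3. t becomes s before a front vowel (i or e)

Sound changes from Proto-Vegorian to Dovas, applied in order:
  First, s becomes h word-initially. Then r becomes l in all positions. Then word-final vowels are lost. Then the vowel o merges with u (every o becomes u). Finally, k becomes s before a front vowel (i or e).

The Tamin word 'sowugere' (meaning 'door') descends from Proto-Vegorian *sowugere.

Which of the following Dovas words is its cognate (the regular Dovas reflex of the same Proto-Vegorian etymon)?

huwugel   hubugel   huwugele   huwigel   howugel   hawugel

Dovas: *sowugere > howugere > howugele > howugel > huwugel  (by debuccalisation, unconditioned shift, apocope, vowel merger)
Only 'huwugel' matches the regular Dovas development of *sowugere.

huwugel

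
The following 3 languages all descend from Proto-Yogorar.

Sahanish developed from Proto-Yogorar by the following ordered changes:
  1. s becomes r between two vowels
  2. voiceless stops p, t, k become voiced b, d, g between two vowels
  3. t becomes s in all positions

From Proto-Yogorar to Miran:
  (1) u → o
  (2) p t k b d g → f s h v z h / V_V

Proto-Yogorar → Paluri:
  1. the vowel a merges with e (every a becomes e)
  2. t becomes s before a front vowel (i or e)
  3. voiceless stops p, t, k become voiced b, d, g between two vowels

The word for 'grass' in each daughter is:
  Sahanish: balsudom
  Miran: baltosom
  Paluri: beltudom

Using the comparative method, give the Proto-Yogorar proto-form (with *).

Position 2: Sahanish has a, Miran has a, Paluri has e. Sahanish preserves a here (none of its changes turn any other segment into a), so the proto-segment is *a.
Position 5: Sahanish has u, Miran has o, Paluri has u. Sahanish preserves u here (none of its changes turn any other segment into u), so the proto-segment is *u.
Verify the candidate proto-form against each daughter:
Sahanish: *baltutom
  baltutom (rule 1 does not apply)
  baltutom → baltudom   [intervocalic voicing]
  baltudom → balsudom   [unconditioned shift]
  giving Sahanish balsudom.
Miran: *baltutom
  baltutom → baltotom   [vowel merger]
  baltotom → baltosom   [intervocalic lenition]
  giving Miran baltosom.
Paluri: start from *baltutom.
  rule 1 (vowel merger): baltutom → beltutom
  rule 2: no change — beltutom
  rule 3 (intervocalic voicing): beltutom → beltudom
  ⇒ Paluri beltudom
No other proto-form is consistent with every reflex, so the reconstruction is *baltutom.

*baltutom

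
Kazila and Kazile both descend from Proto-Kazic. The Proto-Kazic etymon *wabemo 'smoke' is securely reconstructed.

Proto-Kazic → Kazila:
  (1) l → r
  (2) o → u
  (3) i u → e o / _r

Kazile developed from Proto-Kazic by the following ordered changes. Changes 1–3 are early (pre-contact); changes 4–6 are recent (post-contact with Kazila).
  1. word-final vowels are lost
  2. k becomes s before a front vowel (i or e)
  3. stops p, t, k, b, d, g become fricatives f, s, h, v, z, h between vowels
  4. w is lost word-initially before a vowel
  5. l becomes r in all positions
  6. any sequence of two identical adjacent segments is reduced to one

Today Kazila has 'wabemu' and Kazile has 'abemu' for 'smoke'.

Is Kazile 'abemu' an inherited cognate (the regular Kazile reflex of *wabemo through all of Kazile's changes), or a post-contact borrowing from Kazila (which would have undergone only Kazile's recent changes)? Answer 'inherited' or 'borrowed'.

borrowed

If inherited, *wabemo would pass through all of Kazile's changes:
Kazile: *wabemo
  wabemo → wabem   [apocope]
  wabem (rule 2 does not apply)
  wabem → wavem   [intervocalic lenition]
  wavem → avem   [glide loss]
  avem (rule 5 does not apply)
  avem (rule 6 does not apply)
  giving Kazile avem.
If borrowed from Kazila 'wabemu' after the early changes, it would undergo only the recent ones:
  rule 4 (glide loss): wabemu → abemu
  rule 5 (unconditioned shift): no change (abemu)
  rule 6 (degemination): no change (abemu)
  ⇒ as a loan: abemu
Kazile 'abemu' matches the loan outcome 'abemu', not the inherited 'avem' — it skipped the early Kazile changes, so it was borrowed from Kazila.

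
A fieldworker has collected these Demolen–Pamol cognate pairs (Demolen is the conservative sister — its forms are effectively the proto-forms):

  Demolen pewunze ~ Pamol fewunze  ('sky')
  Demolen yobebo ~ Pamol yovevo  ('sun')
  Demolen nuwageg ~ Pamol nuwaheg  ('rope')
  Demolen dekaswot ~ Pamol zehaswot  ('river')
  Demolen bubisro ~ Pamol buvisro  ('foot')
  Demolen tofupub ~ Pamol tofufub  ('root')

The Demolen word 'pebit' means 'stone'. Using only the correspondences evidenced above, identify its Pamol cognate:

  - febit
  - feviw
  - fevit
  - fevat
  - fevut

pewunze ~ fewunze — Demolen p corresponds to Pamol f word-initially before a front vowel.
bubisro ~ buvisro — Demolen b corresponds to Pamol v between vowels (before a front vowel).
Applying these to Demolen 'pebit':
  pebit → febit   (p→f word-initially before a front vowel)
  febit → fevit   (b→v between vowels (before a front vowel))
So the Pamol cognate is 'fevit'.

fevit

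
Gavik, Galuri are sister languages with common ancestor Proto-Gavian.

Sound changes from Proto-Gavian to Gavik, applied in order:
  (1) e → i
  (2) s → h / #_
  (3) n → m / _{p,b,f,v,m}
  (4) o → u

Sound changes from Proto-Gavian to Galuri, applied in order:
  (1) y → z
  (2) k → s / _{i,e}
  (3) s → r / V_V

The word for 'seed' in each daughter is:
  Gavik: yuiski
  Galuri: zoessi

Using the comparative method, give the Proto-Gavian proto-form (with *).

*yoeski

Position 2: Gavik has u, Galuri has o. Galuri preserves o here (none of its changes turn any other segment into o), so the proto-segment is *o.
Position 1: Gavik has y, Galuri has z. Gavik preserves y here (none of its changes turn any other segment into y), so the proto-segment is *y.
Position 5: Gavik has k, Galuri has s. Gavik preserves k here (none of its changes turn any other segment into k), so the proto-segment is *k.
Continuing position by position gives *yoeski; check it forward:
Gavik: start from *yoeski.
  rule 1 (vowel merger): yoeski → yoiski
  rule 2: no change — yoiski
  rule 3: no change — yoiski
  rule 4 (vowel merger): yoiski → yuiski
  ⇒ Gavik yuiski
Galuri: start from *yoeski.
  rule 1 (unconditioned shift): yoeski → zoeski
  rule 2 (palatalisation): zoeski → zoessi
  rule 3: no change — zoessi
  ⇒ Galuri zoessi
No other proto-form is consistent with every reflex, so the reconstruction is *yoeski.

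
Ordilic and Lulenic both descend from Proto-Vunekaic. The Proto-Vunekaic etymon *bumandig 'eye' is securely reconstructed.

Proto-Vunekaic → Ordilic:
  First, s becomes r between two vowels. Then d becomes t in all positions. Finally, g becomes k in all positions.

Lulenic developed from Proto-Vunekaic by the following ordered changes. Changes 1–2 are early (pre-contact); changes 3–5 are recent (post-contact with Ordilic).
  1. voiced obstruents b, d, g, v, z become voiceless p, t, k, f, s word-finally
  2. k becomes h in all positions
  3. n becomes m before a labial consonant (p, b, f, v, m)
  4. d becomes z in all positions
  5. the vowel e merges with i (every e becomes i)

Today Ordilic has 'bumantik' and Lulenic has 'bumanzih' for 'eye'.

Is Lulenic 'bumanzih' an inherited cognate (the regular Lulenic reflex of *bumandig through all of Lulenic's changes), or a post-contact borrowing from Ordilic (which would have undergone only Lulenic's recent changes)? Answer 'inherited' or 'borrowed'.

If inherited, *bumandig would pass through all of Lulenic's changes:
Lulenic: *bumandig
  bumandig → bumandik   [final devoicing]
  bumandik → bumandih   [unconditioned shift]
  bumandih (rule 3 does not apply)
  bumandih → bumanzih   [unconditioned shift]
  bumanzih (rule 5 does not apply)
  giving Lulenic bumanzih.
If borrowed from Ordilic 'bumantik' after the early changes, it would undergo only the recent ones:
  rule 3 (nasal place assimilation): no change (bumantik)
  rule 4 (unconditioned shift): no change (bumantik)
  rule 5 (vowel merger): no change (bumantik)
  ⇒ as a loan: bumantik
Lulenic 'bumanzih' matches the inherited outcome exactly, so it is an inherited cognate, not a loan.

inherited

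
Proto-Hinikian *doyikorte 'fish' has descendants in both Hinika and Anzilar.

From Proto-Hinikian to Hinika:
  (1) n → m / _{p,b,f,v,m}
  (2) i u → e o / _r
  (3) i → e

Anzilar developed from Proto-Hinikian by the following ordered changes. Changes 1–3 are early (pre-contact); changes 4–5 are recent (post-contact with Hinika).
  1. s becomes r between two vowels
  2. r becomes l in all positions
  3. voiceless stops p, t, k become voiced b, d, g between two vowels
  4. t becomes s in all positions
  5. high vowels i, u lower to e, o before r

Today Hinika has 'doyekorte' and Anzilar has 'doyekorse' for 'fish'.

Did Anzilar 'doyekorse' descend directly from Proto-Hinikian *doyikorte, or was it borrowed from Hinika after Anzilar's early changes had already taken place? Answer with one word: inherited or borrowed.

borrowed

If inherited, *doyikorte would pass through all of Anzilar's changes:
Anzilar: *doyikorte
  doyikorte (rule 1 does not apply)
  doyikorte → doyikolte   [unconditioned shift]
  doyikolte → doyigolte   [intervocalic voicing]
  doyigolte → doyigolse   [unconditioned shift]
  doyigolse (rule 5 does not apply)
  giving Anzilar doyigolse.
If borrowed from Hinika 'doyekorte' after the early changes, it would undergo only the recent ones:
  rule 4 (unconditioned shift): doyekorte → doyekorse
  rule 5 (pre-rhotic lowering): no change (doyekorse)
  ⇒ as a loan: doyekorse
Anzilar 'doyekorse' matches the loan outcome 'doyekorse', not the inherited 'doyigolse' — it skipped the early Anzilar changes, so it was borrowed from Hinika.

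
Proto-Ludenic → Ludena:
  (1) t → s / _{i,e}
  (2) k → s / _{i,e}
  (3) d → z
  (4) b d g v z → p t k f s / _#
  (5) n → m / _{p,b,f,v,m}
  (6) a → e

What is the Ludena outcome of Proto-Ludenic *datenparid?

Ludena: *datenparid > dasenparid > zasenpariz > zasenparis > zasemparis > zesemperis  (by palatalisation, unconditioned shift, final devoicing, nasal place assimilation, vowel merger)

zesemperis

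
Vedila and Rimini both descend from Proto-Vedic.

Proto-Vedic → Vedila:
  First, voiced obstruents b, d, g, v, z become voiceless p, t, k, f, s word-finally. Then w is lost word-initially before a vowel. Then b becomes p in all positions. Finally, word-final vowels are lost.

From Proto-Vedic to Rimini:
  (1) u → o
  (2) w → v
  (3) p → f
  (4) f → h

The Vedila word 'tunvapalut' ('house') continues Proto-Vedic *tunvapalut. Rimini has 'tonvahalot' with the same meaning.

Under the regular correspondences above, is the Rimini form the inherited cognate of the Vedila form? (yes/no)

yes

Derive the expected Rimini reflex of *tunvapalut:
Rimini: *tunvapalut > tonvapalot > tonvafalot > tonvahalot  (by vowel merger, unconditioned shift, unconditioned shift)
Rimini 'tonvahalot' matches the regular reflex exactly, so the pair is cognate.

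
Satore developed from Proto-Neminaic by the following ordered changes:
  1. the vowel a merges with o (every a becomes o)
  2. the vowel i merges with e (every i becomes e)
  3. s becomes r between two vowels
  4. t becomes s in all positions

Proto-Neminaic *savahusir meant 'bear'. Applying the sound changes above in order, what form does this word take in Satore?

sovohurer

Satore: *savahusir > sovohusir > sovohuser > sovohurer  (by vowel merger, vowel merger, rhotacism)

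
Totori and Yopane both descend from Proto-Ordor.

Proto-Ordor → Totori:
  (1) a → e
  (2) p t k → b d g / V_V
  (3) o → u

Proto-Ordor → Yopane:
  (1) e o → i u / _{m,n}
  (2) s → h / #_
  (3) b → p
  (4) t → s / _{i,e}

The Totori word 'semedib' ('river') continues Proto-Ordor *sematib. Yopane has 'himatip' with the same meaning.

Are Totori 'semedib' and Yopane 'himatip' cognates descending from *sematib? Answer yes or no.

no

Derive the expected Yopane reflex of *sematib:
Yopane: start from *sematib.
  rule 1 (pre-nasal raising): sematib → simatib
  rule 2 (debuccalisation): simatib → himatib
  rule 3 (unconditioned shift): himatib → himatip
  rule 4 (palatalisation): himatip → himasip
  ⇒ Yopane himasip
The regular Yopane reflex would be 'himasip', but the attested form is 'himatip'. The correspondence is irregular, so they are not cognates (the Yopane form has a different source).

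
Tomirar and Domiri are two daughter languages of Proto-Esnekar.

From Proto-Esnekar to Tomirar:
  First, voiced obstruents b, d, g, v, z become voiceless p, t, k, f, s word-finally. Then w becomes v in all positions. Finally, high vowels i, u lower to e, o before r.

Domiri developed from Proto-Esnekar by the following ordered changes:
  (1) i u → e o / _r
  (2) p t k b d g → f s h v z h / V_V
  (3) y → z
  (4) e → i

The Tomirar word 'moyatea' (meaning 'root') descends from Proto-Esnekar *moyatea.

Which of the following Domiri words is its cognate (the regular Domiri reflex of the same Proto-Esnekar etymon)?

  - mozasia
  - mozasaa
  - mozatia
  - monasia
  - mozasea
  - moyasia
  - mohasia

Domiri: *moyatea > moyasea > mozasea > mozasia  (by intervocalic lenition, unconditioned shift, vowel merger)

mozasia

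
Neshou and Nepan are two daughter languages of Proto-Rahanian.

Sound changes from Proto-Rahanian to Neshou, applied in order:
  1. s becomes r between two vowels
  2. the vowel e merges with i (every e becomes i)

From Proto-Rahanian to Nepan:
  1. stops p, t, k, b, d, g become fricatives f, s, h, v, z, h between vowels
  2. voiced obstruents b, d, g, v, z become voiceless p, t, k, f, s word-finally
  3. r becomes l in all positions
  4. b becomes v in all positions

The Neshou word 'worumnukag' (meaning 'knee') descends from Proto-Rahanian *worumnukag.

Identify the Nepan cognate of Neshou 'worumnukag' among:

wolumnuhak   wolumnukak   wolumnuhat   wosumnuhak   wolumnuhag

wolumnuhak

Nepan: *worumnukag > worumnuhag > worumnuhak > wolumnuhak  (by intervocalic lenition, final devoicing, unconditioned shift)
Among the options, 'wolumnuhak' alone shows every Nepan change applied in order.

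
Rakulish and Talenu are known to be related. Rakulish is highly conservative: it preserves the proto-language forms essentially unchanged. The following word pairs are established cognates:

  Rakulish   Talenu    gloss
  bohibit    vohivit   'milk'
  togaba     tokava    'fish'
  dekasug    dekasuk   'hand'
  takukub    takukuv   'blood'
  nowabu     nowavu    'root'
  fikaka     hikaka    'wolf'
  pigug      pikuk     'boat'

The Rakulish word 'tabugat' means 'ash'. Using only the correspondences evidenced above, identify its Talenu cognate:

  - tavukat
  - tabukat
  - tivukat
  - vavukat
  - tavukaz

nowabu ~ nowavu — Rakulish b corresponds to Talenu v between vowels (before a back vowel).
togaba ~ tokava — Rakulish g corresponds to Talenu k between vowels (before a back vowel).
Applying these to Rakulish 'tabugat':
  tabugat → tavugat   (b→v between vowels (before a back vowel))
  tavugat → tavukat   (g→k between vowels (before a back vowel))
So the Talenu cognate is 'tavukat'.

tavukat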